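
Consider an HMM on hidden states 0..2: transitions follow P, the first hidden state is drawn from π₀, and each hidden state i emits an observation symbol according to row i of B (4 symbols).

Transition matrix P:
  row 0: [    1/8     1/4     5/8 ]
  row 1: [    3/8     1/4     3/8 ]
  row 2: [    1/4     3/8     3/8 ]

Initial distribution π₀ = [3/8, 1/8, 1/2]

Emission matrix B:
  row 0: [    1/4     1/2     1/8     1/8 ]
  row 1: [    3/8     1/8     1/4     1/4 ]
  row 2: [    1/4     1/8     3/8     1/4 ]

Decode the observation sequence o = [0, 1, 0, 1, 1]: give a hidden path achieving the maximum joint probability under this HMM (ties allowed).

path = [2, 0, 2, 0, 2]

t=0: δ = [9.375e-02, 4.688e-02, 1.250e-01]  (obs o_0=0)
t=1: δ = [1.562e-02, 5.859e-03, 7.324e-03]  ψ = [2, 2, 0]  (obs o_1=1)
t=2: δ = [5.493e-04, 1.465e-03, 2.441e-03]  ψ = [1, 0, 0]  (obs o_2=0)
t=3: δ = [3.052e-04, 1.144e-04, 1.144e-04]  ψ = [2, 2, 2]  (obs o_3=1)
t=4: δ = [2.146e-05, 9.537e-06, 2.384e-05]  ψ = [1, 0, 0]  (obs o_4=1)
backtrack: best end state = 2; path = [2, 0, 2, 0, 2]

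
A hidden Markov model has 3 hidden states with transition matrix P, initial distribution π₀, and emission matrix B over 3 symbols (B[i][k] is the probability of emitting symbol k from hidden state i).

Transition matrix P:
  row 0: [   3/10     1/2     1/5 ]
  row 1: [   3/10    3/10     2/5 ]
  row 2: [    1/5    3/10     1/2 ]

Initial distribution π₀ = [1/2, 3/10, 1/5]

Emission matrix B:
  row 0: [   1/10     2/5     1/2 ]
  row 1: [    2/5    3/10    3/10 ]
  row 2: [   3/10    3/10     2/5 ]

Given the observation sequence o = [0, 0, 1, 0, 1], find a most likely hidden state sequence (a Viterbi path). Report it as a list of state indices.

path = [1, 2, 2, 2, 2]

t=0: δ = [5.000e-02, 1.200e-01, 6.000e-02]  (obs o_0=0)
t=1: δ = [3.600e-03, 1.440e-02, 1.440e-02]  ψ = [1, 1, 1]  (obs o_1=0)
t=2: δ = [1.728e-03, 1.296e-03, 2.160e-03]  ψ = [1, 1, 2]  (obs o_2=1)
t=3: δ = [5.184e-05, 3.456e-04, 3.240e-04]  ψ = [0, 0, 2]  (obs o_3=0)
t=4: δ = [4.147e-05, 3.110e-05, 4.860e-05]  ψ = [1, 1, 2]  (obs o_4=1)
backtrack: best end state = 2; path = [1, 2, 2, 2, 2]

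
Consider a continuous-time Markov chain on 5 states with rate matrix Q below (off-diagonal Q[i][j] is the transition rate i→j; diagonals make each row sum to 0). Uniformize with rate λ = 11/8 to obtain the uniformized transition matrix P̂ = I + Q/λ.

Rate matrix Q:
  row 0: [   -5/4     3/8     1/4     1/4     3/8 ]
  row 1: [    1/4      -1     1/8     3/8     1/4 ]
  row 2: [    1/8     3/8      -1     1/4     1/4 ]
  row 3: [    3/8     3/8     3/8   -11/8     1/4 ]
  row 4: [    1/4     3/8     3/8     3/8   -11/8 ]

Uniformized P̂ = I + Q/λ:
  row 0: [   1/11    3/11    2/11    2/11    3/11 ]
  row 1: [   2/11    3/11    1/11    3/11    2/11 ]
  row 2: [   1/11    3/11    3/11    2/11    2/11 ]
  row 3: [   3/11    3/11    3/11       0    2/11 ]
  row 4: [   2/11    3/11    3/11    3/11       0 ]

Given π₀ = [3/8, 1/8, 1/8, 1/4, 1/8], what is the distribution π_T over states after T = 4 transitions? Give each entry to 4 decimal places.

t=0: π = [0.3750, 0.1250, 0.1250, 0.2500, 0.1250]
t=1: π = [0.1591, 0.2727, 0.2159, 0.1591, 0.1932]
t=2: π = [0.1622, 0.2727, 0.2087, 0.1952, 0.1612]
t=3: π = [0.1659, 0.2727, 0.2084, 0.1858, 0.1673]
t=4: π = [0.1647, 0.2727, 0.2081, 0.1880, 0.1665]

π = [0.1647, 0.2727, 0.2081, 0.1880, 0.1665]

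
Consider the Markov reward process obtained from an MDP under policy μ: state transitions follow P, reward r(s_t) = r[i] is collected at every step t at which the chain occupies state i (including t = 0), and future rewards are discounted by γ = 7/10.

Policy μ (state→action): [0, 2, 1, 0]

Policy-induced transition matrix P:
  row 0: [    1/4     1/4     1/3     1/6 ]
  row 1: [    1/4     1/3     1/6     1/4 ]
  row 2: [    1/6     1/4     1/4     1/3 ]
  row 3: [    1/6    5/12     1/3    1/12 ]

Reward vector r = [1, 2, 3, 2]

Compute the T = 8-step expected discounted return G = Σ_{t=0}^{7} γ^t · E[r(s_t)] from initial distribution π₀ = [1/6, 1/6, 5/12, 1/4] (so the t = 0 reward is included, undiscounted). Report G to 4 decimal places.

G = 6.6580

t=0: π = [0.1667, 0.1667, 0.4167, 0.2500], E[r] = 2.2500, γ^t·E[r] = 2.250000, running G = 2.250000
t=1: π = [0.1944, 0.3056, 0.2708, 0.2292], E[r] = 2.0764, γ^t·E[r] = 1.453472, running G = 3.703472
t=2: π = [0.2083, 0.3137, 0.2598, 0.2182], E[r] = 2.0515, γ^t·E[r] = 1.005237, running G = 4.708709
t=3: π = [0.2102, 0.3125, 0.2594, 0.2179], E[r] = 2.0492, γ^t·E[r] = 0.702889, running G = 5.411598
t=4: π = [0.2102, 0.3124, 0.2596, 0.2178], E[r] = 2.0494, γ^t·E[r] = 0.492064, running G = 5.903662
t=5: π = [0.2102, 0.3123, 0.2596, 0.2178], E[r] = 2.0494, γ^t·E[r] = 0.344446, running G = 6.248108
t=6: π = [0.2102, 0.3123, 0.2596, 0.2178], E[r] = 2.0494, γ^t·E[r] = 0.241113, running G = 6.489221
t=7: π = [0.2102, 0.3123, 0.2596, 0.2178], E[r] = 2.0494, γ^t·E[r] = 0.168779, running G = 6.658001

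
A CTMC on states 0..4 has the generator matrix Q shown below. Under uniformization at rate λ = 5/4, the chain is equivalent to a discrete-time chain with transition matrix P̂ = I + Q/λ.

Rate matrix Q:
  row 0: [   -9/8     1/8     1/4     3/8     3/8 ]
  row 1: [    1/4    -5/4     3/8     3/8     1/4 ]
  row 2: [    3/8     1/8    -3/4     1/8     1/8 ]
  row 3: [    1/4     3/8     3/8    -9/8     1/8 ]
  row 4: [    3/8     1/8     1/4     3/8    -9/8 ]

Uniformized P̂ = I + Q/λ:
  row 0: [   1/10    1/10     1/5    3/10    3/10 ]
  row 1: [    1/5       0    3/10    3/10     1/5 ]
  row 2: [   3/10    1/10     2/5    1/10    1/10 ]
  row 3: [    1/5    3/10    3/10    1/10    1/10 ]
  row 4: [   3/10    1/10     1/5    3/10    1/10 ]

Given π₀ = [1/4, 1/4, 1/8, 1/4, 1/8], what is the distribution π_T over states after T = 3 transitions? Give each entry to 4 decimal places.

π = [0.2218, 0.1268, 0.2913, 0.2020, 0.1583]

t=0: π = [0.2500, 0.2500, 0.1250, 0.2500, 0.1250]
t=1: π = [0.2000, 0.1250, 0.2750, 0.2250, 0.1750]
t=2: π = [0.2250, 0.1325, 0.2900, 0.2000, 0.1525]
t=3: π = [0.2218, 0.1268, 0.2913, 0.2020, 0.1583]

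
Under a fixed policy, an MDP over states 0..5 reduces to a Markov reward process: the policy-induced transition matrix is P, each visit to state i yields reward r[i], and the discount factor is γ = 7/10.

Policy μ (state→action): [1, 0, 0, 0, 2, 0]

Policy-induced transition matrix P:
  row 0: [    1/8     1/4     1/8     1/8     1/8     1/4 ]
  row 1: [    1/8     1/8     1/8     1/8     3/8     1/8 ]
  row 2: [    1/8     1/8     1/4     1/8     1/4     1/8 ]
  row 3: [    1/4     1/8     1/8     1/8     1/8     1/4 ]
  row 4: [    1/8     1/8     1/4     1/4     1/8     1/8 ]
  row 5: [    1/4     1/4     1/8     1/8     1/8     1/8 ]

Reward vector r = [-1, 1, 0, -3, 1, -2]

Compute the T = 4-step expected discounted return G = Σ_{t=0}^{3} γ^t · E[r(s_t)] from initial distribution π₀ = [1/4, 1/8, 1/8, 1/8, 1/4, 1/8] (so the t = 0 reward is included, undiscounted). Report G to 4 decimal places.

G = -1.4212

t=0: π = [0.2500, 0.1250, 0.1250, 0.1250, 0.2500, 0.1250], E[r] = -0.5000, γ^t·E[r] = -0.500000, running G = -0.500000
t=1: π = [0.1563, 0.1719, 0.1719, 0.1563, 0.1719, 0.1719], E[r] = -0.6250, γ^t·E[r] = -0.437500, running G = -0.937500
t=2: π = [0.1660, 0.1660, 0.1680, 0.1465, 0.1895, 0.1641], E[r] = -0.5781, γ^t·E[r] = -0.283281, running G = -1.220781
t=3: π = [0.1638, 0.1663, 0.1697, 0.1487, 0.1875, 0.1641], E[r] = -0.5842, γ^t·E[r] = -0.200390, running G = -1.421172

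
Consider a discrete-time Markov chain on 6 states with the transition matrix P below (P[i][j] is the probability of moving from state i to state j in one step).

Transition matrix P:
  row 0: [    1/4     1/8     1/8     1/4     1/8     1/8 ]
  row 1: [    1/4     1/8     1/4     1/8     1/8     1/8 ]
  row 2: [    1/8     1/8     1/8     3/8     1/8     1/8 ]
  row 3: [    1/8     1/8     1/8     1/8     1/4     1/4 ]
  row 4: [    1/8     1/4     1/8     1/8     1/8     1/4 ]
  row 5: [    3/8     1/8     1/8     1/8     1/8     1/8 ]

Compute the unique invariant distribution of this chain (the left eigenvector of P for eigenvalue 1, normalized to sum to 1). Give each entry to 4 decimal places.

Balance equations π_j = Σ_i π_i·P[i][j]:
  π_0 = 1/4·π_0 + 1/4·π_1 + 1/8·π_2 + 1/8·π_3 + 1/8·π_4 + 3/8·π_5
  π_1 = 1/8·π_0 + 1/8·π_1 + 1/8·π_2 + 1/8·π_3 + 1/4·π_4 + 1/8·π_5
  π_2 = 1/8·π_0 + 1/4·π_1 + 1/8·π_2 + 1/8·π_3 + 1/8·π_4 + 1/8·π_5
  π_3 = 1/4·π_0 + 1/8·π_1 + 3/8·π_2 + 1/8·π_3 + 1/8·π_4 + 1/8·π_5
  π_4 = 1/8·π_0 + 1/8·π_1 + 1/8·π_2 + 1/4·π_3 + 1/8·π_4 + 1/8·π_5
  normalize: π_0 + π_1 + π_2 + π_3 + π_4 + π_5 = 1
Solving the linear system gives exactly π = [4011/19004, 682/4751, 5433/38008, 889/4751, 705/4751, 6345/38008].

π = [0.2111, 0.1435, 0.1429, 0.1871, 0.1484, 0.1669]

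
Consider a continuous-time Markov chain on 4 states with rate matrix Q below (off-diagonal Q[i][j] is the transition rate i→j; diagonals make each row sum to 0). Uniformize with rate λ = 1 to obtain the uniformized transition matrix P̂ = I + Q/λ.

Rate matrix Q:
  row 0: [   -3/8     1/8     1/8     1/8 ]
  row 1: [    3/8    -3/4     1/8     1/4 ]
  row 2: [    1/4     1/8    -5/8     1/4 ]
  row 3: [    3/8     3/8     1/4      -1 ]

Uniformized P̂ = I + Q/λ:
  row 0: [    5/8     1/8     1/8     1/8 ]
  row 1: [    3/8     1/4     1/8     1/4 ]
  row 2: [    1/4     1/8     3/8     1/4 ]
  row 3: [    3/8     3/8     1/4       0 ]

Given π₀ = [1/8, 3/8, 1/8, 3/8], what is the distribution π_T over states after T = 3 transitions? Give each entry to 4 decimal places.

t=0: π = [0.1250, 0.3750, 0.1250, 0.3750]
t=1: π = [0.3906, 0.2656, 0.2031, 0.1406]
t=2: π = [0.4473, 0.1934, 0.1934, 0.1660]
t=3: π = [0.4626, 0.1907, 0.1941, 0.1526]

π = [0.4626, 0.1907, 0.1941, 0.1526]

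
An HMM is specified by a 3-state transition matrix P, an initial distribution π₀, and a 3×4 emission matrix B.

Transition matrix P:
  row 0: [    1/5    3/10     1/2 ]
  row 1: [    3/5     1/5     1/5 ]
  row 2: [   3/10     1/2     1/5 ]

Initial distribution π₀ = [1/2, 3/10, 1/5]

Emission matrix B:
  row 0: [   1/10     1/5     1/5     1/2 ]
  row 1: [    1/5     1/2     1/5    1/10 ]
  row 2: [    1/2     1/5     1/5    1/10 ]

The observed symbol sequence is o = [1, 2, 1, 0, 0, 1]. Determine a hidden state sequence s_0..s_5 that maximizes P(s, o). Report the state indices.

t=0: δ = [1.000e-01, 1.500e-01, 4.000e-02]  (obs o_0=1)
t=1: δ = [1.800e-02, 6.000e-03, 1.000e-02]  ψ = [1, 0, 0]  (obs o_1=2)
t=2: δ = [7.200e-04, 2.700e-03, 1.800e-03]  ψ = [0, 0, 0]  (obs o_2=1)
t=3: δ = [1.620e-04, 1.800e-04, 2.700e-04]  ψ = [1, 2, 1]  (obs o_3=0)
t=4: δ = [1.080e-05, 2.700e-05, 4.050e-05]  ψ = [1, 2, 0]  (obs o_4=0)
t=5: δ = [3.240e-06, 1.013e-05, 1.620e-06]  ψ = [1, 2, 2]  (obs o_5=1)
backtrack: best end state = 1; path = [1, 0, 1, 0, 2, 1]

path = [1, 0, 1, 0, 2, 1]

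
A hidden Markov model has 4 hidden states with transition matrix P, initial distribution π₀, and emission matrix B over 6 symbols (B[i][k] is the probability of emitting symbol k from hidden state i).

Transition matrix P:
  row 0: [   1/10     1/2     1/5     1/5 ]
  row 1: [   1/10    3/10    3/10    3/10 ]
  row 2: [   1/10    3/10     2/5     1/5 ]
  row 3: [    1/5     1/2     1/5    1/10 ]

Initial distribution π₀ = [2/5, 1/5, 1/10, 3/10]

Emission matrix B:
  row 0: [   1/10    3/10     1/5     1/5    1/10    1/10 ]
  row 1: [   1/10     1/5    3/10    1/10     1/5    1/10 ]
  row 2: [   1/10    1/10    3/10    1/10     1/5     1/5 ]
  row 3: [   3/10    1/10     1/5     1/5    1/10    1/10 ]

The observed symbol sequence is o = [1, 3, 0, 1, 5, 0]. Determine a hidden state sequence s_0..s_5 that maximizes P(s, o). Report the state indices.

t=0: δ = [1.200e-01, 4.000e-02, 1.000e-02, 3.000e-02]  (obs o_0=1)
t=1: δ = [2.400e-03, 6.000e-03, 2.400e-03, 4.800e-03]  ψ = [0, 0, 0, 0]  (obs o_1=3)
t=2: δ = [9.600e-05, 2.400e-04, 1.800e-04, 5.400e-04]  ψ = [3, 3, 1, 1]  (obs o_2=0)
t=3: δ = [3.240e-05, 5.400e-05, 1.080e-05, 7.200e-06]  ψ = [3, 3, 3, 1]  (obs o_3=1)
t=4: δ = [5.400e-07, 1.620e-06, 3.240e-06, 1.620e-06]  ψ = [1, 0, 1, 1]  (obs o_4=5)
t=5: δ = [3.240e-08, 9.720e-08, 1.296e-07, 1.944e-07]  ψ = [2, 2, 2, 2]  (obs o_5=0)
backtrack: best end state = 3; path = [0, 1, 3, 1, 2, 3]

path = [0, 1, 3, 1, 2, 3]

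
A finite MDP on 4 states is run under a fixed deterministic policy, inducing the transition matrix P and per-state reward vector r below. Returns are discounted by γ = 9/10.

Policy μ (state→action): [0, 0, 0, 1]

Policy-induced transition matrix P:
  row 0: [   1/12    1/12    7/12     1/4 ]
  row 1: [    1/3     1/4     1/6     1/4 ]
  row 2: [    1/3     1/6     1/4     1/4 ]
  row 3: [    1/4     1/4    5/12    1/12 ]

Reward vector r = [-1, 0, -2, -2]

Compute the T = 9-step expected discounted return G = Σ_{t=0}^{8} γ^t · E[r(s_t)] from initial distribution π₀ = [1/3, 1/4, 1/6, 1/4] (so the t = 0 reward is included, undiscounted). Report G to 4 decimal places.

t=0: π = [0.3333, 0.2500, 0.1667, 0.2500], E[r] = -1.1667, γ^t·E[r] = -1.166667, running G = -1.166667
t=1: π = [0.2292, 0.1806, 0.3819, 0.2083], E[r] = -1.4097, γ^t·E[r] = -1.268750, running G = -2.435417
t=2: π = [0.2587, 0.1800, 0.3461, 0.2153], E[r] = -1.3814, γ^t·E[r] = -1.118906, running G = -3.554323
t=3: π = [0.2507, 0.1780, 0.3571, 0.2141], E[r] = -1.3932, γ^t·E[r] = -1.015629, running G = -4.569952
t=4: π = [0.2528, 0.1785, 0.3544, 0.2143], E[r] = -1.3903, γ^t·E[r] = -0.912165, running G = -5.482117
t=5: π = [0.2523, 0.1783, 0.3551, 0.2143], E[r] = -1.3911, γ^t·E[r] = -0.821412, running G = -6.303529
t=6: π = [0.2524, 0.1784, 0.3549, 0.2143], E[r] = -1.3909, γ^t·E[r] = -0.739164, running G = -7.042693
t=7: π = [0.2524, 0.1784, 0.3550, 0.2143], E[r] = -1.3909, γ^t·E[r] = -0.665272, running G = -7.707966
t=8: π = [0.2524, 0.1784, 0.3550, 0.2143], E[r] = -1.3909, γ^t·E[r] = -0.598740, running G = -8.306705

G = -8.3067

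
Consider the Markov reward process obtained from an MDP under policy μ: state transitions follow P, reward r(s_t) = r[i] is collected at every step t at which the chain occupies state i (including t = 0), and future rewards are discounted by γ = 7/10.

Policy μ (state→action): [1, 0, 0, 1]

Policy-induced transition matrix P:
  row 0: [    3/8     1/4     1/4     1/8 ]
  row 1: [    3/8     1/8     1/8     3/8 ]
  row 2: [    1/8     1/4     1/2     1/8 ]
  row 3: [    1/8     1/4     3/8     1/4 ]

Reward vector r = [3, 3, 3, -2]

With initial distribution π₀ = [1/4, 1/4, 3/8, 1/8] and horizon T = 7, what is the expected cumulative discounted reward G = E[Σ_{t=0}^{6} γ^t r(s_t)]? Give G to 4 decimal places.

G = 6.4418

t=0: π = [0.2500, 0.2500, 0.3750, 0.1250], E[r] = 2.3750, γ^t·E[r] = 2.375000, running G = 2.375000
t=1: π = [0.2500, 0.2188, 0.3281, 0.2031], E[r] = 1.9844, γ^t·E[r] = 1.389063, running G = 3.764063
t=2: π = [0.2422, 0.2227, 0.3301, 0.2051], E[r] = 1.9746, γ^t·E[r] = 0.967559, running G = 4.731621
t=3: π = [0.2412, 0.2222, 0.3303, 0.2063], E[r] = 1.9685, γ^t·E[r] = 0.675198, running G = 5.406819
t=4: π = [0.2408, 0.2222, 0.3306, 0.2063], E[r] = 1.9684, γ^t·E[r] = 0.472602, running G = 5.879420
t=5: π = [0.2408, 0.2222, 0.3307, 0.2063], E[r] = 1.9683, γ^t·E[r] = 0.330805, running G = 6.210225
t=6: π = [0.2407, 0.2222, 0.3307, 0.2063], E[r] = 1.9683, γ^t·E[r] = 0.231563, running G = 6.441789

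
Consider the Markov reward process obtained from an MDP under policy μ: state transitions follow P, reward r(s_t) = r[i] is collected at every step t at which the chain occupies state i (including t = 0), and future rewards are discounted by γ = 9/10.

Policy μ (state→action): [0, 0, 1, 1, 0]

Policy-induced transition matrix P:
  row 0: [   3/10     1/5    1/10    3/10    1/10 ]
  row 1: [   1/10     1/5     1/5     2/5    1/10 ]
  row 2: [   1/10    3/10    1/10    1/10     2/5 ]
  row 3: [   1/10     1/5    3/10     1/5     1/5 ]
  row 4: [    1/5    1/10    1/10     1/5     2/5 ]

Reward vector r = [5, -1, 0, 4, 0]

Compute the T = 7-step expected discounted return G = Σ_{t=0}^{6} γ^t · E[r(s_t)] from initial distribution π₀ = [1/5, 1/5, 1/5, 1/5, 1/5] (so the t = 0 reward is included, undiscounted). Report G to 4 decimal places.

t=0: π = [0.2000, 0.2000, 0.2000, 0.2000, 0.2000], E[r] = 1.6000, γ^t·E[r] = 1.600000, running G = 1.600000
t=1: π = [0.1600, 0.2000, 0.1600, 0.2400, 0.2400], E[r] = 1.5600, γ^t·E[r] = 1.404000, running G = 3.004000
t=2: π = [0.1560, 0.1920, 0.1680, 0.2400, 0.2440], E[r] = 1.5480, γ^t·E[r] = 1.253880, running G = 4.257880
t=3: π = [0.1556, 0.1924, 0.1672, 0.2372, 0.2476], E[r] = 1.5344, γ^t·E[r] = 1.118578, running G = 5.376458
t=4: π = [0.1559, 0.1920, 0.1667, 0.2373, 0.2482], E[r] = 1.5367, γ^t·E[r] = 1.008242, running G = 6.384700
t=5: π = [0.1560, 0.1919, 0.1667, 0.2373, 0.2482], E[r] = 1.5374, γ^t·E[r] = 0.907793, running G = 7.292493
t=6: π = [0.1560, 0.1918, 0.1666, 0.2373, 0.2482], E[r] = 1.5375, γ^t·E[r] = 0.817064, running G = 8.109557

G = 8.1096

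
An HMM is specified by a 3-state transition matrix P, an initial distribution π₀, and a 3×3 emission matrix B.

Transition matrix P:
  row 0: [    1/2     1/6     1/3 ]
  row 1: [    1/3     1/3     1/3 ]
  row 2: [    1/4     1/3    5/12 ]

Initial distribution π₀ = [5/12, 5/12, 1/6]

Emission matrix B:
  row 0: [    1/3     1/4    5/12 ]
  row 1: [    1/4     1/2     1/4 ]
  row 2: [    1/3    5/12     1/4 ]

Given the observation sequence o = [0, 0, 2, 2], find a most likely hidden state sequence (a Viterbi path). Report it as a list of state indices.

t=0: δ = [1.389e-01, 1.042e-01, 5.556e-02]  (obs o_0=0)
t=1: δ = [2.315e-02, 8.681e-03, 1.543e-02]  ψ = [0, 1, 0]  (obs o_1=0)
t=2: δ = [4.823e-03, 1.286e-03, 1.929e-03]  ψ = [0, 2, 0]  (obs o_2=2)
t=3: δ = [1.005e-03, 2.009e-04, 4.019e-04]  ψ = [0, 0, 0]  (obs o_3=2)
backtrack: best end state = 0; path = [0, 0, 0, 0]

path = [0, 0, 0, 0]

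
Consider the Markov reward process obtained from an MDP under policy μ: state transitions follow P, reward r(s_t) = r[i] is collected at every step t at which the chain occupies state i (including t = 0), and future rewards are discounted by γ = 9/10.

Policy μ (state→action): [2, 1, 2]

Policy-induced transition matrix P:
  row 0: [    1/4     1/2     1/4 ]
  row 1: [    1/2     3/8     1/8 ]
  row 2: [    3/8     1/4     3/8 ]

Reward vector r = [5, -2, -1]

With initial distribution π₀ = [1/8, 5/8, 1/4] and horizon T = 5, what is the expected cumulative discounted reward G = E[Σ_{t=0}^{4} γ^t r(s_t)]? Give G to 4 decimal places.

G = 2.1161

t=0: π = [0.1250, 0.6250, 0.2500], E[r] = -0.8750, γ^t·E[r] = -0.875000, running G = -0.875000
t=1: π = [0.4375, 0.3594, 0.2031], E[r] = 1.2656, γ^t·E[r] = 1.139063, running G = 0.264063
t=2: π = [0.3652, 0.4043, 0.2305], E[r] = 0.7871, γ^t·E[r] = 0.637559, running G = 0.901621
t=3: π = [0.3799, 0.3918, 0.2283], E[r] = 0.8875, γ^t·E[r] = 0.646952, running G = 1.548573
t=4: π = [0.3765, 0.3940, 0.2296], E[r] = 0.8650, γ^t·E[r] = 0.567540, running G = 2.116113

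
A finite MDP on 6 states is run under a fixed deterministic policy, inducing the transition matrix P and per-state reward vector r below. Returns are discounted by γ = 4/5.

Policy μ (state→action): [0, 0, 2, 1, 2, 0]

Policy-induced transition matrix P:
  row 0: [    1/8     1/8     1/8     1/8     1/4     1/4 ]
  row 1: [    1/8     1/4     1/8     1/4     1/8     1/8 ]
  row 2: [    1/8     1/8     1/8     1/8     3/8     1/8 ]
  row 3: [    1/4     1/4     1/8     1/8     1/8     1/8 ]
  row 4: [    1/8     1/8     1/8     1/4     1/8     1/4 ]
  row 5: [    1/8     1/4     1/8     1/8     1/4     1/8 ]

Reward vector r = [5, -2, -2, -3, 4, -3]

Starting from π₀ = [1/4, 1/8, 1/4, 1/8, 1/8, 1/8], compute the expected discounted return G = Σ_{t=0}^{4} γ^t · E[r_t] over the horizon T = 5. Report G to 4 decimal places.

t=0: π = [0.2500, 0.1250, 0.2500, 0.1250, 0.1250, 0.1250], E[r] = 0.2500, γ^t·E[r] = 0.250000, running G = 0.250000
t=1: π = [0.1406, 0.1719, 0.1250, 0.1563, 0.2344, 0.1719], E[r] = 0.0625, γ^t·E[r] = 0.050000, running G = 0.300000
t=2: π = [0.1445, 0.1875, 0.1250, 0.1758, 0.1953, 0.1719], E[r] = -0.1641, γ^t·E[r] = -0.105000, running G = 0.195000
t=3: π = [0.1470, 0.1919, 0.1250, 0.1729, 0.1958, 0.1675], E[r] = -0.1367, γ^t·E[r] = -0.070000, running G = 0.125000
t=4: π = [0.1466, 0.1915, 0.1250, 0.1735, 0.1956, 0.1678], E[r] = -0.1417, γ^t·E[r] = -0.058050, running G = 0.066950

G = 0.0670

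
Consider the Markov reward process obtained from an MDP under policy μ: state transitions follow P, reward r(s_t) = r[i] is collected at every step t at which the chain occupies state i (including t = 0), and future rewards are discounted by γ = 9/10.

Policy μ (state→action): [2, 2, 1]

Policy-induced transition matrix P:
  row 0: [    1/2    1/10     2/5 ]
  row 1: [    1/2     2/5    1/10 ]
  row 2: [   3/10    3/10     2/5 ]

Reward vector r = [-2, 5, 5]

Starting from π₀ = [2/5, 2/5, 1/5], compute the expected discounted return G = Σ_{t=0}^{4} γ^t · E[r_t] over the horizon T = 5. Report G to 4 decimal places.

G = 8.0437

t=0: π = [0.4000, 0.4000, 0.2000], E[r] = 2.2000, γ^t·E[r] = 2.200000, running G = 2.200000
t=1: π = [0.4600, 0.2600, 0.2800], E[r] = 1.7800, γ^t·E[r] = 1.602000, running G = 3.802000
t=2: π = [0.4440, 0.2340, 0.3220], E[r] = 1.8920, γ^t·E[r] = 1.532520, running G = 5.334520
t=3: π = [0.4356, 0.2346, 0.3298], E[r] = 1.9508, γ^t·E[r] = 1.422133, running G = 6.756653
t=4: π = [0.4340, 0.2363, 0.3296], E[r] = 1.9617, γ^t·E[r] = 1.287084, running G = 8.043738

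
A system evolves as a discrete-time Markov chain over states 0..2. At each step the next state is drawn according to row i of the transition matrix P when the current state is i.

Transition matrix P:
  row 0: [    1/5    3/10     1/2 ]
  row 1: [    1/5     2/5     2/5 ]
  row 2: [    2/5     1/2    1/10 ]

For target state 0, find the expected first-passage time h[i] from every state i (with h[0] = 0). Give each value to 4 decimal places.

First-step conditioning: h[0] = 0; for i ≠ 0, h[i] = 1 + Σ_k P[i][k]·h[k].
  h[1] = 1 + 2/5·h[1] + 2/5·h[2]
  h[2] = 1 + 1/2·h[1] + 1/10·h[2]
Solving the 2×2 linear system over states ≠ 0 gives exactly h = [0, 65/17, 55/17] (h[0] = 0 is the target).

h = [0.0000, 3.8235, 3.2353]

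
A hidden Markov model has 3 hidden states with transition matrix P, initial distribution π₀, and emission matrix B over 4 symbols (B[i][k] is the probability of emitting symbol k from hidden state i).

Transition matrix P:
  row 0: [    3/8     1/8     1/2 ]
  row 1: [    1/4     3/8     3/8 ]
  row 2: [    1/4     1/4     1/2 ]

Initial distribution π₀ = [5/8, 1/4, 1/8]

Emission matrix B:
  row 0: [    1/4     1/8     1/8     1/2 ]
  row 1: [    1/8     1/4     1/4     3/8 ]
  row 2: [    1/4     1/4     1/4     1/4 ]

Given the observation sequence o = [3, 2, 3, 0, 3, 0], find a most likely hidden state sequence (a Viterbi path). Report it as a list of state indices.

path = [0, 2, 0, 0, 0, 2]

t=0: δ = [3.125e-01, 9.375e-02, 3.125e-02]  (obs o_0=3)
t=1: δ = [1.465e-02, 9.766e-03, 3.906e-02]  ψ = [0, 0, 0]  (obs o_1=2)
t=2: δ = [4.883e-03, 3.662e-03, 4.883e-03]  ψ = [2, 2, 2]  (obs o_2=3)
t=3: δ = [4.578e-04, 1.717e-04, 6.104e-04]  ψ = [0, 1, 0]  (obs o_3=0)
t=4: δ = [8.583e-05, 5.722e-05, 7.629e-05]  ψ = [0, 2, 2]  (obs o_4=3)
t=5: δ = [8.047e-06, 2.682e-06, 1.073e-05]  ψ = [0, 1, 0]  (obs o_5=0)
backtrack: best end state = 2; path = [0, 2, 0, 0, 0, 2]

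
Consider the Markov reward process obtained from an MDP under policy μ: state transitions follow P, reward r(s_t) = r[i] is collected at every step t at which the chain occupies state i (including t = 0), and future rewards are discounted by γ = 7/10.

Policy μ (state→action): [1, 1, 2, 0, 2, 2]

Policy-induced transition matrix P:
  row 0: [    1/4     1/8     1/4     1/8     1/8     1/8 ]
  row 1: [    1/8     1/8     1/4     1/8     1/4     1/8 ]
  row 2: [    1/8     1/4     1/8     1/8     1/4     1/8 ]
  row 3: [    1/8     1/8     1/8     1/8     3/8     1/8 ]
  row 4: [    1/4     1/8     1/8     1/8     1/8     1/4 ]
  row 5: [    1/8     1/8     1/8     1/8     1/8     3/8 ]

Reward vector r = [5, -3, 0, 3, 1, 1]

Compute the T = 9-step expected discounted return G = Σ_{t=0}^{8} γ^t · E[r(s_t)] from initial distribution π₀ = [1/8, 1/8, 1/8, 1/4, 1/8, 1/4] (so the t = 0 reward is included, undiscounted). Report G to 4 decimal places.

G = 3.9678

t=0: π = [0.1250, 0.1250, 0.1250, 0.2500, 0.1250, 0.2500], E[r] = 1.3750, γ^t·E[r] = 1.375000, running G = 1.375000
t=1: π = [0.1563, 0.1406, 0.1563, 0.1250, 0.2188, 0.2031], E[r] = 1.1563, γ^t·E[r] = 0.809375, running G = 2.184375
t=2: π = [0.1719, 0.1445, 0.1621, 0.1250, 0.1934, 0.2031], E[r] = 1.1973, γ^t·E[r] = 0.586660, running G = 2.771035
t=3: π = [0.1707, 0.1453, 0.1646, 0.1250, 0.1946, 0.2000], E[r] = 1.1870, γ^t·E[r] = 0.407145, running G = 3.178180
t=4: π = [0.1707, 0.1456, 0.1645, 0.1250, 0.1950, 0.1993], E[r] = 1.1859, γ^t·E[r] = 0.284723, running G = 3.462903
t=5: π = [0.1707, 0.1456, 0.1645, 0.1250, 0.1950, 0.1992], E[r] = 1.1860, γ^t·E[r] = 0.199338, running G = 3.662241
t=6: π = [0.1707, 0.1456, 0.1645, 0.1250, 0.1950, 0.1992], E[r] = 1.1861, γ^t·E[r] = 0.139539, running G = 3.801780
t=7: π = [0.1707, 0.1456, 0.1645, 0.1250, 0.1950, 0.1992], E[r] = 1.1861, γ^t·E[r] = 0.097677, running G = 3.899457
t=8: π = [0.1707, 0.1456, 0.1645, 0.1250, 0.1950, 0.1992], E[r] = 1.1861, γ^t·E[r] = 0.068374, running G = 3.967831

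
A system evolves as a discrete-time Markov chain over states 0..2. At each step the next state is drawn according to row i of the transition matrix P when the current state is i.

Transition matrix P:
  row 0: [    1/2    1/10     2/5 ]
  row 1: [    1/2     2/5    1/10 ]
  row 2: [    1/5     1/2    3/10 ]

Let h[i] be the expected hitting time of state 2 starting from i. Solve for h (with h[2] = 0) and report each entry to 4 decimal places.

First-step conditioning: h[2] = 0; for i ≠ 2, h[i] = 1 + Σ_k P[i][k]·h[k].
  h[0] = 1 + 1/2·h[0] + 1/10·h[1]
  h[1] = 1 + 1/2·h[0] + 2/5·h[1]
Solving the 2×2 linear system over states ≠ 2 gives exactly h = [14/5, 4, 0] (h[2] = 0 is the target).

h = [2.8000, 4.0000, 0.0000]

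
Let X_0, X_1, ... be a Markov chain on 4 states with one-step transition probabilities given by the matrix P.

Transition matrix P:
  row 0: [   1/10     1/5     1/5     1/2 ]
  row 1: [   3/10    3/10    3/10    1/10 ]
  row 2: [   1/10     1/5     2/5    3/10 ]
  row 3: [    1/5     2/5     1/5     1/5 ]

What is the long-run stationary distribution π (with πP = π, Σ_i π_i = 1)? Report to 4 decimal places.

π = [0.1813, 0.2789, 0.2849, 0.2550]

Balance equations π_j = Σ_i π_i·P[i][j]:
  π_0 = 1/10·π_0 + 3/10·π_1 + 1/10·π_2 + 1/5·π_3
  π_1 = 1/5·π_0 + 3/10·π_1 + 1/5·π_2 + 2/5·π_3
  π_2 = 1/5·π_0 + 3/10·π_1 + 2/5·π_2 + 1/5·π_3
  normalize: π_0 + π_1 + π_2 + π_3 = 1
Solving the linear system gives exactly π = [91/502, 70/251, 143/502, 64/251].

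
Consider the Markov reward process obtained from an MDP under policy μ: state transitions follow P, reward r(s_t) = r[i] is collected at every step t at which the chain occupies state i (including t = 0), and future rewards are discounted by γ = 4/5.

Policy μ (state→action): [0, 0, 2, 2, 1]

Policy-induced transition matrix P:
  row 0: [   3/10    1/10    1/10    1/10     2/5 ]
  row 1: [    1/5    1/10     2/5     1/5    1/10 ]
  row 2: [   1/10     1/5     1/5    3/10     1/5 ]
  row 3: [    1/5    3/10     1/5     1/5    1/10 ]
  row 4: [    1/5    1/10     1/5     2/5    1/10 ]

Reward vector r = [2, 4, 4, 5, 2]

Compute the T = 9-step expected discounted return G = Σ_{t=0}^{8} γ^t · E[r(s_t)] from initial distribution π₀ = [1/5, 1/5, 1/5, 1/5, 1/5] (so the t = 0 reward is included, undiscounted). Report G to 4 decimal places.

t=0: π = [0.2000, 0.2000, 0.2000, 0.2000, 0.2000], E[r] = 3.4000, γ^t·E[r] = 3.400000, running G = 3.400000
t=1: π = [0.2000, 0.1600, 0.2200, 0.2400, 0.1800], E[r] = 3.4800, γ^t·E[r] = 2.784000, running G = 6.184000
t=2: π = [0.1980, 0.1700, 0.2120, 0.2380, 0.1820], E[r] = 3.4780, γ^t·E[r] = 2.225920, running G = 8.409920
t=3: π = [0.1986, 0.1688, 0.2142, 0.2378, 0.1806], E[r] = 3.4794, γ^t·E[r] = 1.781453, running G = 10.191373
t=4: π = [0.1984, 0.1690, 0.2139, 0.2377, 0.1810], E[r] = 3.4788, γ^t·E[r] = 1.424916, running G = 11.616289
t=5: π = [0.1985, 0.1689, 0.2140, 0.2377, 0.1809], E[r] = 3.4790, γ^t·E[r] = 1.139997, running G = 12.756286
t=6: π = [0.1985, 0.1689, 0.2139, 0.2377, 0.1809], E[r] = 3.4790, γ^t·E[r] = 0.911991, running G = 13.668277
t=7: π = [0.1985, 0.1689, 0.2139, 0.2377, 0.1809], E[r] = 3.4790, γ^t·E[r] = 0.729594, running G = 14.397871
t=8: π = [0.1985, 0.1689, 0.2139, 0.2377, 0.1809], E[r] = 3.4790, γ^t·E[r] = 0.583675, running G = 14.981546

G = 14.9815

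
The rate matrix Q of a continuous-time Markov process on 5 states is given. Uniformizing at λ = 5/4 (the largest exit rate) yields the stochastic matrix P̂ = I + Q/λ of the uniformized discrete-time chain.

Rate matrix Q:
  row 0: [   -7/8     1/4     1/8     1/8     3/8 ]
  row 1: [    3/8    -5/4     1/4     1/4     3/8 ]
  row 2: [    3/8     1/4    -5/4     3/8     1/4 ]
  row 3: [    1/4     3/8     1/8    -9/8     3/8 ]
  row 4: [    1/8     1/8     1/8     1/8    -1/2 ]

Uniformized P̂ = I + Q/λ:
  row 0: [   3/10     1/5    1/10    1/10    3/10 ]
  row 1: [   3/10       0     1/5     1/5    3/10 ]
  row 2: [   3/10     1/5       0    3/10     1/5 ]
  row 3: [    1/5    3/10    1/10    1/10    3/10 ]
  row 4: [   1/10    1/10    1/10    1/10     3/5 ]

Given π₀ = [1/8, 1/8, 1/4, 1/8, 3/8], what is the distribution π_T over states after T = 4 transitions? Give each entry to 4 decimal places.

π = [0.2041, 0.1438, 0.1039, 0.1351, 0.4131]

t=0: π = [0.1250, 0.1250, 0.2500, 0.1250, 0.3750]
t=1: π = [0.2125, 0.1500, 0.0875, 0.1625, 0.3875]
t=2: π = [0.2063, 0.1475, 0.1063, 0.1325, 0.4075]
t=3: π = [0.2053, 0.1430, 0.1041, 0.1360, 0.4116]
t=4: π = [0.2041, 0.1438, 0.1039, 0.1351, 0.4131]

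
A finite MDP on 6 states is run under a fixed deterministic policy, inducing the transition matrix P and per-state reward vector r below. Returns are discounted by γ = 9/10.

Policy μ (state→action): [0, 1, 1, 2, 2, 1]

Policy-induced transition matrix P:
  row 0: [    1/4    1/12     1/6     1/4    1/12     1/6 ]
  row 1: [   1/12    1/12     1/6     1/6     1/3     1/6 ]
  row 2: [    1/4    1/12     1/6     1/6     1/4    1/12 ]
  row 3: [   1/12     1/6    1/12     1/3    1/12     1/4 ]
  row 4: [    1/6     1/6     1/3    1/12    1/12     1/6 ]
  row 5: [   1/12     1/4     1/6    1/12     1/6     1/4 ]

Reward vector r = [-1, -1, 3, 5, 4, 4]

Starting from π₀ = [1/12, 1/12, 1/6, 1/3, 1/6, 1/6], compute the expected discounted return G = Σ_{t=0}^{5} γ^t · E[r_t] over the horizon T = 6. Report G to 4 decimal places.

t=0: π = [0.0833, 0.0833, 0.1667, 0.3333, 0.1667, 0.1667], E[r] = 3.3333, γ^t·E[r] = 3.333333, running G = 3.333333
t=1: π = [0.1389, 0.1528, 0.1667, 0.2014, 0.1458, 0.1944], E[r] = 2.5764, γ^t·E[r] = 2.318750, running G = 5.652083
t=2: π = [0.1464, 0.1447, 0.1742, 0.1834, 0.1655, 0.1858], E[r] = 2.5538, γ^t·E[r] = 2.068594, running G = 7.720677
t=3: π = [0.1506, 0.1434, 0.1790, 0.1802, 0.1640, 0.1829], E[r] = 2.5315, γ^t·E[r] = 1.845492, running G = 9.566169
t=4: π = [0.1519, 0.1425, 0.1790, 0.1803, 0.1642, 0.1820], E[r] = 2.5292, γ^t·E[r] = 1.659424, running G = 11.225593
t=5: π = [0.1522, 0.1424, 0.1790, 0.1805, 0.1640, 0.1819], E[r] = 2.5287, γ^t·E[r] = 1.493193, running G = 12.718787

G = 12.7188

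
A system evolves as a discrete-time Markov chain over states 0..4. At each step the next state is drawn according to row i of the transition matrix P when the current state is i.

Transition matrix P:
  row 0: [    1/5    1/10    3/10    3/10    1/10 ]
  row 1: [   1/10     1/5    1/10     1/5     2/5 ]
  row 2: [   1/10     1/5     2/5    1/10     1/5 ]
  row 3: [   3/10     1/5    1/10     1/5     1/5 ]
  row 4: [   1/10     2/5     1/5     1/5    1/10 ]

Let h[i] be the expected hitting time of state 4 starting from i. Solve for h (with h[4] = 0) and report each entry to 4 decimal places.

First-step conditioning: h[4] = 0; for i ≠ 4, h[i] = 1 + Σ_k P[i][k]·h[k].
  h[0] = 1 + 1/5·h[0] + 1/10·h[1] + 3/10·h[2] + 3/10·h[3]
  h[1] = 1 + 1/10·h[0] + 1/5·h[1] + 1/10·h[2] + 1/5·h[3]
  h[2] = 1 + 1/10·h[0] + 1/5·h[1] + 2/5·h[2] + 1/10·h[3]
  h[3] = 1 + 3/10·h[0] + 1/5·h[1] + 1/10·h[2] + 1/5·h[3]
Solving the 4×4 linear system over states ≠ 4 gives exactly h = [200/39, 1550/429, 1930/429, 1990/429, 0] (h[4] = 0 is the target).

h = [5.1282, 3.6131, 4.4988, 4.6387, 0.0000]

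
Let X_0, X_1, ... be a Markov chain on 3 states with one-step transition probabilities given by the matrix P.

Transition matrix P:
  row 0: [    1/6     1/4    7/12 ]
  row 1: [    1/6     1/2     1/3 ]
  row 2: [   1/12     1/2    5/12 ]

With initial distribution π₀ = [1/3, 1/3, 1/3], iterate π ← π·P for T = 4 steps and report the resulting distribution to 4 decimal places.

t=0: π = [0.3333, 0.3333, 0.3333]
t=1: π = [0.1389, 0.4167, 0.4444]
t=2: π = [0.1296, 0.4653, 0.4051]
t=3: π = [0.1329, 0.4676, 0.3995]
t=4: π = [0.1334, 0.4668, 0.3999]

π = [0.1334, 0.4668, 0.3999]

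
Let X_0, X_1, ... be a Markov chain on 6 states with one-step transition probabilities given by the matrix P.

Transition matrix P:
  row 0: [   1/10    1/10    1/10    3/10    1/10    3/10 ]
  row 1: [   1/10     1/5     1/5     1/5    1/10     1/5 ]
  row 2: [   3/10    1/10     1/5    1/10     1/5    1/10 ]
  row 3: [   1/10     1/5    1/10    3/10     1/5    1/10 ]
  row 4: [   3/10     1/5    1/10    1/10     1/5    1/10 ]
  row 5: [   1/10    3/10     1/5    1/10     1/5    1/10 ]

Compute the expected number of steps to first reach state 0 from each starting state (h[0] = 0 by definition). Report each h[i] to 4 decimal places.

h = [0.0000, 6.0220, 4.7076, 6.0488, 4.8391, 5.9120]

First-step conditioning: h[0] = 0; for i ≠ 0, h[i] = 1 + Σ_k P[i][k]·h[k].
  h[1] = 1 + 1/5·h[1] + 1/5·h[2] + 1/5·h[3] + 1/10·h[4] + 1/5·h[5]
  h[2] = 1 + 1/10·h[1] + 1/5·h[2] + 1/10·h[3] + 1/5·h[4] + 1/10·h[5]
  h[3] = 1 + 1/5·h[1] + 1/10·h[2] + 3/10·h[3] + 1/5·h[4] + 1/10·h[5]
  h[4] = 1 + 1/5·h[1] + 1/10·h[2] + 1/10·h[3] + 1/5·h[4] + 1/10·h[5]
  h[5] = 1 + 3/10·h[1] + 1/5·h[2] + 1/10·h[3] + 1/5·h[4] + 1/10·h[5]
Solving the 5×5 linear system over states ≠ 0 gives exactly h = [0, 11225/1864, 8775/1864, 11275/1864, 2255/466, 2755/466] (h[0] = 0 is the target).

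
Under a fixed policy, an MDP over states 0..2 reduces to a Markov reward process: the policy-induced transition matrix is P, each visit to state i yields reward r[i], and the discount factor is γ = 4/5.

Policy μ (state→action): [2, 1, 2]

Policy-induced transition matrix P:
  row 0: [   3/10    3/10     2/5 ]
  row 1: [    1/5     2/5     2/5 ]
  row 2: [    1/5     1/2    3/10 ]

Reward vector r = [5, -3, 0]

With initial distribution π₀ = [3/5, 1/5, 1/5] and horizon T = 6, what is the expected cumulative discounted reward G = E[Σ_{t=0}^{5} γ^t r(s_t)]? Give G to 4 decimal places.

G = 2.3460

t=0: π = [0.6000, 0.2000, 0.2000], E[r] = 2.4000, γ^t·E[r] = 2.400000, running G = 2.400000
t=1: π = [0.2600, 0.3600, 0.3800], E[r] = 0.2200, γ^t·E[r] = 0.176000, running G = 2.576000
t=2: π = [0.2260, 0.4120, 0.3620], E[r] = -0.1060, γ^t·E[r] = -0.067840, running G = 2.508160
t=3: π = [0.2226, 0.4136, 0.3638], E[r] = -0.1278, γ^t·E[r] = -0.065434, running G = 2.442726
t=4: π = [0.2223, 0.4141, 0.3636], E[r] = -0.1311, γ^t·E[r] = -0.053682, running G = 2.389044
t=5: π = [0.2222, 0.4141, 0.3636], E[r] = -0.1313, γ^t·E[r] = -0.043017, running G = 2.346027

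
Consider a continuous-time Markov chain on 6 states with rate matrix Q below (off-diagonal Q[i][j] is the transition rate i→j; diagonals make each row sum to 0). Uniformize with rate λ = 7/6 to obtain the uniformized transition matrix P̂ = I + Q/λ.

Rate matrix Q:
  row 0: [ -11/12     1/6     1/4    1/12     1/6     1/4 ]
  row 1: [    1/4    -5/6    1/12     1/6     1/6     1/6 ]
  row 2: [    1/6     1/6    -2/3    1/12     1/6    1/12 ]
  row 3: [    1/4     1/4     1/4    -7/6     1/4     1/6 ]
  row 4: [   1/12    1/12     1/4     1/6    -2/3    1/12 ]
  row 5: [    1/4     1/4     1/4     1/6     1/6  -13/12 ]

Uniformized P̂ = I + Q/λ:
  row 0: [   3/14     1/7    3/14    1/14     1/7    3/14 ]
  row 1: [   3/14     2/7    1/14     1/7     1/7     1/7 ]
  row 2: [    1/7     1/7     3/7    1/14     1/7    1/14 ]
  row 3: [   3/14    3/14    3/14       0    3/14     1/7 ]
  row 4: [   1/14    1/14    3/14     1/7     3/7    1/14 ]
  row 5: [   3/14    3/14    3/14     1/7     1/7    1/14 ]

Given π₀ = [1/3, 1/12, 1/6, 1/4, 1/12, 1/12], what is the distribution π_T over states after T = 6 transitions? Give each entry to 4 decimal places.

π = [0.1670, 0.1670, 0.2423, 0.0994, 0.2099, 0.1143]

t=0: π = [0.3333, 0.0833, 0.1667, 0.2500, 0.0833, 0.0833]
t=1: π = [0.1905, 0.1726, 0.2381, 0.0714, 0.1845, 0.1429]
t=2: π = [0.1709, 0.1696, 0.2406, 0.1020, 0.2007, 0.1161]
t=3: π = [0.1684, 0.1683, 0.2416, 0.0989, 0.2075, 0.1153]
t=4: π = [0.1674, 0.1674, 0.2420, 0.0994, 0.2092, 0.1146]
t=5: π = [0.1671, 0.1671, 0.2422, 0.0994, 0.2097, 0.1144]
t=6: π = [0.1670, 0.1670, 0.2423, 0.0994, 0.2099, 0.1143]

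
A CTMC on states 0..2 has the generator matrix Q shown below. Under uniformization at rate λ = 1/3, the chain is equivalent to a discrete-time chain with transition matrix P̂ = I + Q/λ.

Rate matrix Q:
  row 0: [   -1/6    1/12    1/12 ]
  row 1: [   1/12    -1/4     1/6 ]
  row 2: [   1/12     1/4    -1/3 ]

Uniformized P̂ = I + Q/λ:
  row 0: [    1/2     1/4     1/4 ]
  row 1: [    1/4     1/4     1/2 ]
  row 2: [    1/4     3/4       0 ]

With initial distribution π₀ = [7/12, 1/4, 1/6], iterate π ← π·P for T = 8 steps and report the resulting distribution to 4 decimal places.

t=0: π = [0.5833, 0.2500, 0.1667]
t=1: π = [0.3958, 0.3333, 0.2708]
t=2: π = [0.3490, 0.3854, 0.2656]
t=3: π = [0.3372, 0.3828, 0.2799]
t=4: π = [0.3343, 0.3900, 0.2757]
t=5: π = [0.3336, 0.3879, 0.2786]
t=6: π = [0.3334, 0.3893, 0.2773]
t=7: π = [0.3333, 0.3887, 0.2780]
t=8: π = [0.3333, 0.3890, 0.2777]

π = [0.3333, 0.3890, 0.2777]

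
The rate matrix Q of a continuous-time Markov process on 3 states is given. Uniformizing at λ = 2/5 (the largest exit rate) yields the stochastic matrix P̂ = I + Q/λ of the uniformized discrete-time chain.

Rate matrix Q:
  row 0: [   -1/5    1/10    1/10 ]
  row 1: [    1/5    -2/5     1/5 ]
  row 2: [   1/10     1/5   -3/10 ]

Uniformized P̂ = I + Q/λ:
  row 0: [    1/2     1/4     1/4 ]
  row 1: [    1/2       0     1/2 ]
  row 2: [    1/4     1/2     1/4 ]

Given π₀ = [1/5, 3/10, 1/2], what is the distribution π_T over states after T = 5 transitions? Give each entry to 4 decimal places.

π = [0.4208, 0.2638, 0.3154]

t=0: π = [0.2000, 0.3000, 0.5000]
t=1: π = [0.3750, 0.3000, 0.3250]
t=2: π = [0.4188, 0.2563, 0.3250]
t=3: π = [0.4188, 0.2672, 0.3141]
t=4: π = [0.4215, 0.2617, 0.3168]
t=5: π = [0.4208, 0.2638, 0.3154]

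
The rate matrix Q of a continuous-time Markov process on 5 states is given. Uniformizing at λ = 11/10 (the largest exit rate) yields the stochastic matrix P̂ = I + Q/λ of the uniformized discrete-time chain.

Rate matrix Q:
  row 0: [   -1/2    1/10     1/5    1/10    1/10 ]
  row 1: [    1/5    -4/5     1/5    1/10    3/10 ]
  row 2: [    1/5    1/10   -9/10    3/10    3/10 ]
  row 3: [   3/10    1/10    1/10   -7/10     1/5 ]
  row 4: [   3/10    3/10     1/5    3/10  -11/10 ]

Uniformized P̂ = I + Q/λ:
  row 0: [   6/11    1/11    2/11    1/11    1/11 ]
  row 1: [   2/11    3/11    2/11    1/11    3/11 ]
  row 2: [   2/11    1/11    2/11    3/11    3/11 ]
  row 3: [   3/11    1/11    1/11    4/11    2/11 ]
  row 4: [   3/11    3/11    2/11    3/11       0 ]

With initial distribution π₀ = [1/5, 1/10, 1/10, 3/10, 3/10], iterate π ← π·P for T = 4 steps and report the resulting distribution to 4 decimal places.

t=0: π = [0.2000, 0.1000, 0.1000, 0.3000, 0.3000]
t=1: π = [0.3091, 0.1636, 0.1545, 0.2455, 0.1273]
t=2: π = [0.3281, 0.1438, 0.1595, 0.2091, 0.1595]
t=3: π = [0.3346, 0.1461, 0.1628, 0.2059, 0.1506]
t=4: π = [0.3359, 0.1448, 0.1631, 0.2041, 0.1521]

π = [0.3359, 0.1448, 0.1631, 0.2041, 0.1521]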